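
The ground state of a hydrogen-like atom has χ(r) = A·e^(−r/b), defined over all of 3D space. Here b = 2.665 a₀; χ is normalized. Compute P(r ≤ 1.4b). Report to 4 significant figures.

P ≈ 0.5305

With dV = 4πr²dr, the probability is ∫|χ|² dV over r ≤ 1.4b.
Normalization gives A² = 1/(π·b^3).
Let u = r/b; then A², 4π and the length scale all cancel, so P = ∫_{0}^{1.4} u^2·e^(-2·u) du ÷ ∫_{0}^{∞} u^2·e^(-2·u) du.
With ∫ u^2·e^(-2·u) du = -(2·u^2 + 2·u + 1)·e^(-2·u)/4 + C, the region integral is 1/4 - 193·e^(-14/5)/100 and the full one is 1/4.
Taking the ratio yields P = 0.53055.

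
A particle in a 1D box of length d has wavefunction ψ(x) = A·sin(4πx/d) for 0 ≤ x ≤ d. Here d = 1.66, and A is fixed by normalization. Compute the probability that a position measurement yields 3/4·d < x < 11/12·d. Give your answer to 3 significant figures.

P = ∫_{3/4·d}^{11/12·d} |ψ(x)|² dx.
The normalization integral ∫|ψ|²dx over the whole domain equals d/2·A², and A² cancels in the ratio.
In terms of u = x/d (A² and the length scale cancel between numerator and denominator), P = [∫_{3/4}^{11/12} sin(4·π·u)^2 du] / [∫_{0}^{1} sin(4·π·u)^2 du].
An antiderivative of sin(4·π·u)^2 is u/2 - sin(4·π·u)·cos(4·π·u)/(8·π); evaluating from 3/4 to 11/12 gives √(3)/(32·π) + 1/12, while the full integral is 1/2.
This works out to P = (√(3)/16 + π/6)/π.

P ≈ 0.201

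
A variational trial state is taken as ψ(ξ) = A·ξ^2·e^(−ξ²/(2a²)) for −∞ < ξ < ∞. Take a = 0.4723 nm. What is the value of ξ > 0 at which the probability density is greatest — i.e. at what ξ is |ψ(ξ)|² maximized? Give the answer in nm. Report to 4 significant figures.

ξ ≈ 0.6679 nm

Differentiate |ψ(ξ)|² with respect to ξ and set to zero.
Solving yields ξ = √(2)·a.
With a = 0.4723, the value of ξ > 0 at which the probability density is greatest is 0.66793 nm.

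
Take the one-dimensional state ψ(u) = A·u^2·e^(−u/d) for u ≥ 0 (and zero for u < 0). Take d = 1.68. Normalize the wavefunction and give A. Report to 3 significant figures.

Require ∫ |ψ|² du = 1 over the whole domain.
The integral (without the A² prefactor) comes out to 3·d^5/4.
So A² = (3·d^5/4)^(−1).
Plugging in d = 1.68 yields A = 0.3156.

A ≈ 0.316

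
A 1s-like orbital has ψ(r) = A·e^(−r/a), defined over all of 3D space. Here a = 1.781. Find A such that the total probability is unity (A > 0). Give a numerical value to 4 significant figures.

A ≈ 0.2374

We need A² ∫|f|² 4πr² dr = 1, taking the integral from 0 to ∞.
(Spherical symmetry: dV = 4πr² dr.)
Using ∫₀^∞ rⁿ e^(−αr) dr = n!/αⁿ⁺¹, the integral (without the A² prefactor) comes out to π·a^3.
With a = 1.781: A² = 0.056345 and A = 0.23737.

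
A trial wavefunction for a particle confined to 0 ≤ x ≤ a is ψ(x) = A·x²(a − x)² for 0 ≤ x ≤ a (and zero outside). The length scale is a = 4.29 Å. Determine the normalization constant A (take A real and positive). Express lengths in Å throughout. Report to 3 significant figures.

We need A² ∫|f|² dx = 1, taking the integral from 0 to a.
Carrying out the integral gives A² · a^9/630.
So A² = (a^9/630)^(−1).
Plugging in a = 4.29 yields A = 0.03578.

A ≈ 0.0358 Å^(-9/2)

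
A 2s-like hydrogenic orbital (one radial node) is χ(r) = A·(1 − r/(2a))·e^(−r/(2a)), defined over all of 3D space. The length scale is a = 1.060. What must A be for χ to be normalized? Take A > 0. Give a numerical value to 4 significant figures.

A ≈ 0.1828

We need A² ∫|f|² 4πr² dr = 1, taking the integral from 0 to ∞.
In 3D with spherical symmetry the volume element is 4πr² dr.
Carrying out the integral gives A² · 8·π·a^3.
So A² = (8·π·a^3)^(−1).
With a = 1.060: A² = 0.033407 and A = 0.18278.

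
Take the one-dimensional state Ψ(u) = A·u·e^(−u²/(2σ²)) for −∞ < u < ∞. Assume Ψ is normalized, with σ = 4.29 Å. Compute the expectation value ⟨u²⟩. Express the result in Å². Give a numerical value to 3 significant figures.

⟨u²⟩ = ∫ u^2 |Ψ|² du over the full domain.
Evaluating both integrals, ⟨u²⟩ = 3·σ^2/2.
With σ = 4.29, ⟨u^2⟩ = 27.61.

⟨u^2⟩ ≈ 27.6 Å^2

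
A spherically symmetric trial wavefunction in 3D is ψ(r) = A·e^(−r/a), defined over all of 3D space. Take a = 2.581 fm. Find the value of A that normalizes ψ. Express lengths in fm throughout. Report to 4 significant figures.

A ≈ 0.1361 fm^(-3/2)

The normalization condition is ∫|ψ|² 4πr² dr = 1 from 0 to ∞.
The angular integral contributes 4π, leaving ∫₀^∞ r²|ψ|² dr.
Carrying out the integral gives A² · π·a^3.
Setting this equal to 1 gives A² = 1/(π·a^3).
Plugging in a = 2.581 yields A = 0.13606.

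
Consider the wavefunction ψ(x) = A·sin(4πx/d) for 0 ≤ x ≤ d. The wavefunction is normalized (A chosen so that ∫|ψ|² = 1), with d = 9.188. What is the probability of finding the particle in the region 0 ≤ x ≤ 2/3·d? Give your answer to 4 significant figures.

P = ∫_{0}^{2/3·d} |ψ(x)|² dx.
Since A² = 1/(d/2), this is the region integral divided by the full normalization integral.
Let u = x/d; then A² and the length scale cancel, so P = ∫_{0}^{2/3} sin(4·π·u)^2 du ÷ ∫_{0}^{1} sin(4·π·u)^2 du.
With ∫ sin(4·π·u)^2 du = u/2 - sin(4·π·u)·cos(4·π·u)/(8·π) + C, the region integral is √(3)/(32·π) + 1/3 and the full one is 1/2.
The result is P = √(3)/(16·π) + 2/3.

P ≈ 0.7011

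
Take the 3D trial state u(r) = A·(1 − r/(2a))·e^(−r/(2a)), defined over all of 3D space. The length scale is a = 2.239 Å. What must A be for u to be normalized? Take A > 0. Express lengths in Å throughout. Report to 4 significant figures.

A ≈ 0.05954 Å^(-3/2)

Require ∫ |u|² 4πr² dr = 1 over the whole domain.
The angular integral contributes 4π, leaving ∫₀^∞ r²|u|² dr.
With ∫₀^∞ r^4 e^(−αr) dr = 4!/α^5, with u = A·(1 − r/(2a))·e^(−r/(2a)), the integral evaluates to A²·[8·π·a^3].
Hence A² = 1/[8·π·a^3].
With a = 2.239: A² = 0.0035448 and A = 0.059539.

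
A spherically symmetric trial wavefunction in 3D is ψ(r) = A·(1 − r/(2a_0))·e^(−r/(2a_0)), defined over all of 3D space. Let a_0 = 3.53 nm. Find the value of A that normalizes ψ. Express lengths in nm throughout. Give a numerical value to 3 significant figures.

We need A² ∫|f|² 4πr² dr = 1, taking the integral from 0 to ∞.
With ψ = A·(1 − r/(2a_0))·e^(−r/(2a_0)), the integral evaluates to A²·[8·π·a_0^3].
Hence A² = 1/[8·π·a_0^3].
With a_0 = 3.53: A² = 0.0009046 and A = 0.03008.

A ≈ 0.0301 nm^(-3/2)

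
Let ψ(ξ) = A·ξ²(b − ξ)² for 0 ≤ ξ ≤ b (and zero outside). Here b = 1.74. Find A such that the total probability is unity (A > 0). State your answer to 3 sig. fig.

A ≈ 2.08

Normalization requires ∫|ψ|² dξ = 1, integrated from 0 to b.
Expanding the polynomial and integrating term by term, with ψ = A·ξ²(b − ξ)², the integral evaluates to A²·[b^9/630].
Plugging in b = 1.74 yields A = 2.076.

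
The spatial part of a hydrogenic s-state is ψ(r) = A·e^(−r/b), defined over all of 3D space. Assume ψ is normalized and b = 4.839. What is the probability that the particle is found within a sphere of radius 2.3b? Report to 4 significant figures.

P ≈ 0.8374

P = ∫ |ψ|² 4πr² dr over r ≤ 2.3b.
Normalization gives A² = 1/(π·b^3).
Let u = r/b; then A², 4π and the length scale all cancel, so P = ∫_{0}^{2.3} u^2·e^(-2·u) du ÷ ∫_{0}^{∞} u^2·e^(-2·u) du.
With ∫ u^2·e^(-2·u) du = -(2·u^2 + 2·u + 1)·e^(-2·u)/4 + C, the region integral is 1/4 - 809·e^(-23/5)/200 and the full one is 1/4.
This evaluates to P = 0.83736.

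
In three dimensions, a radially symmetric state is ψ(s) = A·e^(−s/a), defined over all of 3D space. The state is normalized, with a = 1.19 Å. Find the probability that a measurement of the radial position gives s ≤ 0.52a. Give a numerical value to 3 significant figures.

P = ∫ |ψ|² 4πs² ds over s ≤ 0.52a.
The full normalization integral is A²·[π·a^3] = 1, fixing A².
Let u = s/a; then A², 4π and the length scale all cancel, so P = ∫_{0}^{0.52} u^2·e^(-2·u) du ÷ ∫_{0}^{∞} u^2·e^(-2·u) du.
With ∫ u^2·e^(-2·u) du = -(2·u^2 + 2·u + 1)·e^(-2·u)/4 + C, the region integral is 1/4 - 1613·e^(-26/25)/2500 and the full one is 1/4.
The region integral divided by the full integral gives P = 0.08780.

P ≈ 0.0878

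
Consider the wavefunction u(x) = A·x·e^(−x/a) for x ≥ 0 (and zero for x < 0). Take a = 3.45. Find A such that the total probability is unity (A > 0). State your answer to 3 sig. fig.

Normalization requires ∫|u|² dx = 1, integrated from 0 to ∞.
Carrying out the integral gives A² · a^3/4.
So A² = (a^3/4)^(−1).
With a = 3.45: A² = 0.09741 and A = 0.3121.

A ≈ 0.312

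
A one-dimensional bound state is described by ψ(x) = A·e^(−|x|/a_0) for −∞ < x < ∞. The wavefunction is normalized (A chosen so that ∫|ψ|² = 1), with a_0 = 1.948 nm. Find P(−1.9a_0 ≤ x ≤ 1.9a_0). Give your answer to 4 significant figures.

|ψ|² is the probability density, so P = ∫_{−1.9a_0}^{1.9a_0} |ψ|² dx.
Since A² = 1/(a_0), this is the region integral divided by the full normalization integral.
By symmetry take twice the x ≥ 0 contribution in numerator and denominator; the 2's cancel. Let u = x/a_0; then A² and the length scale cancel, so P = ∫_{0}^{1.9} e^(-2·u) du ÷ ∫_{0}^{∞} e^(-2·u) du.
An antiderivative of e^(-2·u) is -e^(-2·u)/2; evaluating from 0 to 1.9 gives 1/2 - e^(-19/5)/2, while the full integral is 1/2.
Evaluating gives P = 0.97763.

P ≈ 0.9776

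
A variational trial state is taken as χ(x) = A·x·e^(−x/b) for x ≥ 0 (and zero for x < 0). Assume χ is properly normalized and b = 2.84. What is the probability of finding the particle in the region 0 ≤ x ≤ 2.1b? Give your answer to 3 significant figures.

P = ∫_{0}^{2.1b} |χ(x)|² dx.
The normalization integral ∫|χ|²dx over the whole domain equals b^3/4·A², and A² cancels in the ratio.
Substituting u = x/b, A² and the length scale cancel in the ratio: P = ∫_{0}^{2.1} u^2·e^(-2·u) du / ∫_{0}^{∞} u^2·e^(-2·u) du.
An antiderivative of u^2·e^(-2·u) is -(2·u^2 + 2·u + 1)·e^(-2·u)/4; evaluating from 0 to 2.1 gives 1/4 - 701·e^(-21/5)/200, while the full integral is 1/4.
Evaluating gives P = 0.7898.

P ≈ 0.790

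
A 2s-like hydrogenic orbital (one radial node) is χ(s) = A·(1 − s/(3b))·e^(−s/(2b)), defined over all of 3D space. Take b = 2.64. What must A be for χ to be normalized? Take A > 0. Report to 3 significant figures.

We need A² ∫|f|² 4πs² ds = 1, taking the integral from 0 to ∞.
The integral (without the A² prefactor) comes out to 8·π·b^3/3.
Hence A² = 1/[8·π·b^3/3].
Plugging in b = 2.64 yields A = 0.08054.

A ≈ 0.0805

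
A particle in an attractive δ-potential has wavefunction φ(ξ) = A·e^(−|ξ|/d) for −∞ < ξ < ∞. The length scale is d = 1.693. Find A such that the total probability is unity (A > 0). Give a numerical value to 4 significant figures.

Normalization requires ∫|φ|² dξ = 1, integrated from −∞ to ∞.
With ∫₀^∞ ξ^0 e^(−αξ) dξ = 0!/α^1, with φ = A·e^(−|ξ|/d), the integral evaluates to A²·[d].
Setting this equal to 1 gives A² = 1/(d).
With d = 1.693: A² = 0.59067 and A = 0.76855.

A ≈ 0.7685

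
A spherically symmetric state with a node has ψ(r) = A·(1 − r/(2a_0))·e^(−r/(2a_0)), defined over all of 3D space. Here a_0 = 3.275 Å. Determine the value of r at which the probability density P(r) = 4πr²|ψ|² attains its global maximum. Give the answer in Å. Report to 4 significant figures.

r ≈ 17.15 Å

Set d/dr [P(r) = 4πr²|ψ|²] = 0 and solve for r > 0.
Solving yields r = a_0·(√(5) + 3).
With a_0 = 3.275, the most probable radial distance is 17.148 Å.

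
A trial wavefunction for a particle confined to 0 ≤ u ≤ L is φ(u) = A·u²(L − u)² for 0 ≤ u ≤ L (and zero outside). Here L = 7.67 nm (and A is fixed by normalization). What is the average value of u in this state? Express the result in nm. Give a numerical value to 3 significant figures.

By definition ⟨u⟩ = ∫ u |φ(u)|² du.
Expanding the polynomial and integrating term by term, evaluating both integrals, ⟨u⟩ = L/2.
Putting L = 7.67 gives 3.835.

⟨u⟩ ≈ 3.84 nm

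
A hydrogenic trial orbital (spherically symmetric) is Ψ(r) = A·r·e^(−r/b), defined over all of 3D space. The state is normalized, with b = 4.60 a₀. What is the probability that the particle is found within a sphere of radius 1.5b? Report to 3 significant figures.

P ≈ 0.185

Integrate the radial probability density 4πr²|Ψ|² over r ≤ 1.5b.
The full normalization integral is A²·[3·π·b^5] = 1, fixing A².
Let u = r/b; then A², 4π and the length scale all cancel, so P = ∫_{0}^{1.5} u^4·e^(-2·u) du ÷ ∫_{0}^{∞} u^4·e^(-2·u) du.
Using ∫ u^4·e^(-2·u) du = -(u^4/2 + u^3 + 3·u^2/2 + 3·u/2 + 3/4)·e^(-2·u), the numerator is 3/4 - 393·e^(-3)/32 and the denominator is 3/4.
This evaluates to P = 0.1847.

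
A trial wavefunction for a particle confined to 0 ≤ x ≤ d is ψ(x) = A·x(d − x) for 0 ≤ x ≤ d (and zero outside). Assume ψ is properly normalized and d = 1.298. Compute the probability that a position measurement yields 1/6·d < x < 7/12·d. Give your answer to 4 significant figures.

P ≈ 0.6179

The probability is P = ∫ |ψ|² dx over [1/6·d, 7/12·d].
With A² fixed by ∫|ψ|² = 1, i.e. A² = (d^5/30)^(−1), substitute and integrate.
Let u = x/d; then A² and the length scale cancel, so P = ∫_{1/6}^{7/12} u^2·(1 - u)^2 du ÷ ∫_{0}^{1} u^2·(1 - u)^2 du.
Using ∫ u^2·(1 - u)^2 du = u^3·(6·u^2 - 15·u + 10)/30, the numerator is ≈ 0.0205962 and the denominator is 1/30.
This works out to P = 0.61789.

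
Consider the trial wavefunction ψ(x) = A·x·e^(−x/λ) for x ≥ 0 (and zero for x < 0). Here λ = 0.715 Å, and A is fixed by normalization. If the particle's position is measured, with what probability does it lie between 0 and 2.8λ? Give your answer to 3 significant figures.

P = ∫_{0}^{2.8λ} |ψ(x)|² dx.
With A² fixed by ∫|ψ|² = 1, i.e. A² = (λ^3/4)^(−1), substitute and integrate.
Substituting u = x/λ, A² and the length scale cancel in the ratio: P = ∫_{0}^{2.8} u^2·e^(-2·u) du / ∫_{0}^{∞} u^2·e^(-2·u) du.
Using ∫ u^2·e^(-2·u) du = -(2·u^2 + 2·u + 1)·e^(-2·u)/4, the numerator is 1/4 - 557·e^(-28/5)/100 and the denominator is 1/4.
Evaluating gives P = 0.9176.

P ≈ 0.918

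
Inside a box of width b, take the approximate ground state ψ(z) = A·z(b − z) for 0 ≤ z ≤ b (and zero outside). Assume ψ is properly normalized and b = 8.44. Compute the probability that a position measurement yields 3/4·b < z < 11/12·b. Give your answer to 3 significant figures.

P ≈ 0.0984

The probability is P = ∫ |ψ|² dz over [3/4·b, 11/12·b].
With A² fixed by ∫|ψ|² = 1, i.e. A² = (b^5/30)^(−1), substitute and integrate.
Substituting u = z/b, A² and the length scale cancel in the ratio: P = ∫_{3/4}^{11/12} u^2·(1 - u)^2 du / ∫_{0}^{1} u^2·(1 - u)^2 du.
An antiderivative of u^2·(1 - u)^2 is u^3·(6·u^2 - 15·u + 10)/30; evaluating from 3/4 to 11/12 gives ≈ 0.0032809, while the full integral is 1/30.
Taking the ratio, P = 0.09843.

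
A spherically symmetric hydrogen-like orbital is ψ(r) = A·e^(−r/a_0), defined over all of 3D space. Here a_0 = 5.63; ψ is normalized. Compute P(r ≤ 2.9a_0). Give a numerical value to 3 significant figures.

P ≈ 0.928

With dV = 4πr²dr, the probability is ∫|ψ|² dV over r ≤ 2.9a_0.
A² is fixed by ∫₀^∞ 4πr²|ψ|² dr = 1, i.e. A² = (π·a_0^3)^(−1).
Let u = r/a_0; then A², 4π and the length scale all cancel, so P = ∫_{0}^{2.9} u^2·e^(-2·u) du ÷ ∫_{0}^{∞} u^2·e^(-2·u) du.
Using ∫ u^2·e^(-2·u) du = -(2·u^2 + 2·u + 1)·e^(-2·u)/4, the numerator is 1/4 - 1181·e^(-29/5)/200 and the denominator is 1/4.
Taking the ratio yields P = 0.9285.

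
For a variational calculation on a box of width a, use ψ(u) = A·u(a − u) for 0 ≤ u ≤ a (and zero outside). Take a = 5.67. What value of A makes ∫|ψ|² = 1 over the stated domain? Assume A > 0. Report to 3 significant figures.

A ≈ 0.0715

Require ∫ |ψ|² du = 1 over the whole domain.
Carrying out the integral gives A² · a^5/30.
With a = 5.67: A² = 0.005119 and A = 0.07155.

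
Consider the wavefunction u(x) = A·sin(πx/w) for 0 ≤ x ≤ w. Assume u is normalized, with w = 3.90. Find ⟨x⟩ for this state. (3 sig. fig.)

⟨x⟩ ≈ 1.95

⟨x⟩ = ∫ x |u|² dx over the full domain.
Using sin²θ = (1 − cos 2θ)/2, since the A² factors cancel between numerator and denominator, ⟨x⟩ = w/2.
Putting w = 3.90 gives 1.950.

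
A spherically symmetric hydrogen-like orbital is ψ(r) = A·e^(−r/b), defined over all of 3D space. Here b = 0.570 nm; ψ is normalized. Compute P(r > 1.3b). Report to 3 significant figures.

Integrate the radial probability density 4πr²|ψ|² over r > 1.3b.
A² is fixed by ∫₀^∞ 4πr²|ψ|² dr = 1, i.e. A² = (π·b^3)^(−1).
In terms of u = r/b (A², 4π and the length scale all cancel between numerator and denominator), P = [∫_{1.3}^{∞} u^2·e^(-2·u) du] / [∫_{0}^{∞} u^2·e^(-2·u) du].
With ∫ u^2·e^(-2·u) du = -(2·u^2 + 2·u + 1)·e^(-2·u)/4 + C, the region integral is 349·e^(-13/5)/200 and the full one is 1/4.
Taking the ratio yields P = 0.5184.

P ≈ 0.518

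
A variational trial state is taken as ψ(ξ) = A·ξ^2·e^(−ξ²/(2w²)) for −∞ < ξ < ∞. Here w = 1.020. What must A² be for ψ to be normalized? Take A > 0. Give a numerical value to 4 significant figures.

A^2 ≈ 0.6813

The normalization condition is ∫|ψ|² dξ = 1 from −∞ to ∞.
Using the Gaussian integral ∫_{−∞}^{∞} e^(−αξ²) dξ = √(π/α), ∫|ψ|² dξ = A²·(3·√(π)·w^5/4).
So A² = (3·√(π)·w^5/4)^(−1).
With w = 1.020: A² = 0.68134 and A = 0.82543.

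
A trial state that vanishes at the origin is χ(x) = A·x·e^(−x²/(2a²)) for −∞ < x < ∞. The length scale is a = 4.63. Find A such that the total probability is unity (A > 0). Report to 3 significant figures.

A ≈ 0.107

Normalization requires ∫|χ|² dx = 1, integrated from −∞ to ∞.
The integral (without the A² prefactor) comes out to √(π)·a^3/2.
So A² = (√(π)·a^3/2)^(−1).
Plugging in a = 4.63 yields A = 0.1066.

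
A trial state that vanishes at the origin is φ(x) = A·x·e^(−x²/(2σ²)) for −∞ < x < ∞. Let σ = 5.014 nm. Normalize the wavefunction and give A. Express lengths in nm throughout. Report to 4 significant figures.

The normalization condition is ∫|φ|² dx = 1 from −∞ to ∞.
The integral (without the A² prefactor) comes out to √(π)·σ^3/2.
Plugging in σ = 5.014 yields A = 0.094613.

A ≈ 0.09461 nm^(-3/2)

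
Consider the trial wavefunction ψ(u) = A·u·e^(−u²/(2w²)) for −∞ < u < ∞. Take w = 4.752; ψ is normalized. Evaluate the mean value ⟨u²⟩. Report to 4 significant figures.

⟨u²⟩ = ∫ u^2 |ψ|² du over the full domain.
Since the A² factors cancel between numerator and denominator, ⟨u²⟩ = 3·w^2/2.
With w = 4.752, ⟨u^2⟩ = 33.872.

⟨u^2⟩ ≈ 33.87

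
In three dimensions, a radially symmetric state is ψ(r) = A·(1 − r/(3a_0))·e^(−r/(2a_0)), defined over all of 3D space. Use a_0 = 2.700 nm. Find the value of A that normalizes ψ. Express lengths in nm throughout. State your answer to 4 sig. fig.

A ≈ 0.07787 nm^(-3/2)

Require ∫ |ψ|² 4πr² dr = 1 over the whole domain.
In 3D with spherical symmetry the volume element is 4πr² dr.
Using ∫₀^∞ rⁿ e^(−αr) dr = n!/αⁿ⁺¹, carrying out the integral gives A² · 8·π·a_0^3/3.
Plugging in a_0 = 2.700 yields A = 0.077874.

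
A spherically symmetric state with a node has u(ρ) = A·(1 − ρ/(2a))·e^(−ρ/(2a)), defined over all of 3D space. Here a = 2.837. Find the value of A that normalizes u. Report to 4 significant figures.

We need A² ∫|f|² 4πρ² dρ = 1, taking the integral from 0 to ∞.
In 3D with spherical symmetry the volume element is 4πρ² dρ.
The integral (without the A² prefactor) comes out to 8·π·a^3.
Setting this equal to 1 gives A² = 1/(8·π·a^3).
Plugging in a = 2.837 yields A = 0.041744.

A ≈ 0.04174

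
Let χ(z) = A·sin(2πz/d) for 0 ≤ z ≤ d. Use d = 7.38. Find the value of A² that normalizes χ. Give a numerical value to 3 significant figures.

We need A² ∫|f|² dz = 1, taking the integral from 0 to d.
With ∫₀^d sin²(nπz/d) dz = d/2, carrying out the integral gives A² · d/2.
Setting this equal to 1 gives A² = 1/(d/2).
With d = 7.38: A² = 0.2710 and A = 0.5206.

A^2 ≈ 0.271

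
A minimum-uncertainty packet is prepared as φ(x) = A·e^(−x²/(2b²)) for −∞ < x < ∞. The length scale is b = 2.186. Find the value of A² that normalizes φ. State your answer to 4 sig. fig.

A^2 ≈ 0.2581

We need A² ∫|f|² dx = 1, taking the integral from −∞ to ∞.
Differentiating ∫e^(−αx²) dx = √(π/α) under α to get the higher moments, carrying out the integral gives A² · √(π)·b.
Plugging in b = 2.186 yields A = 0.50803.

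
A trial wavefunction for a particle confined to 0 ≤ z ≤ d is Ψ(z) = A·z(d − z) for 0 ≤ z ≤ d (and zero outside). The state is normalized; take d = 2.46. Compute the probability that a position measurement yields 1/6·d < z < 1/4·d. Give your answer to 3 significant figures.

|Ψ|² is the probability density, so P = ∫_{1/6·d}^{1/4·d} |Ψ|² dz.
The normalization integral ∫|Ψ|²dz over the whole domain equals d^5/30·A², and A² cancels in the ratio.
Let u = z/d; then A² and the length scale cancel, so P = ∫_{1/6}^{1/4} u^2·(1 - u)^2 du ÷ ∫_{0}^{1} u^2·(1 - u)^2 du.
Using ∫ u^2·(1 - u)^2 du = u^3·(6·u^2 - 15·u + 10)/30, the numerator is ≈ 0.0022674 and the denominator is 1/30.
Evaluating gives P = 0.06802.

P ≈ 0.0680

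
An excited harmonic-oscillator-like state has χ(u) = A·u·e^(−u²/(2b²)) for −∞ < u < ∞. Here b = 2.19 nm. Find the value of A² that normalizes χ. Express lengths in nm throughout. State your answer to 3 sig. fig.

Normalization requires ∫|χ|² du = 1, integrated from −∞ to ∞.
∫|χ|² du = A²·(√(π)·b^3/2).
Setting this equal to 1 gives A² = 1/(√(π)·b^3/2).
Substituting b = 2.19 gives A² = 0.1074, so A = 0.3278.

A^2 ≈ 0.107 nm^(-3)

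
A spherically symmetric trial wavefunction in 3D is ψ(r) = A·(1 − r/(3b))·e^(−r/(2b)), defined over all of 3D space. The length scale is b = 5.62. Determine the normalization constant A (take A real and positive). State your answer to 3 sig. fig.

A ≈ 0.0259

Normalization requires ∫|ψ|² 4πr² dr = 1, integrated from 0 to ∞.
In 3D with spherical symmetry the volume element is 4πr² dr.
With ∫₀^∞ r^4 e^(−αr) dr = 4!/α^5, the integral (without the A² prefactor) comes out to 8·π·b^3/3.
Hence A² = 1/[8·π·b^3/3].
With b = 5.62: A² = 0.0006725 and A = 0.02593.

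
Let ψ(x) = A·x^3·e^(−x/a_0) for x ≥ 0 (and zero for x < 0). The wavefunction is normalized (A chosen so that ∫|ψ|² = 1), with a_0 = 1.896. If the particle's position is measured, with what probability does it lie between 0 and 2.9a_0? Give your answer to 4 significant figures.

The probability is P = ∫ |ψ|² dx over [0, 2.9a_0].
The normalization integral ∫|ψ|²dx over the whole domain equals 45·a_0^7/8·A², and A² cancels in the ratio.
In terms of u = x/a_0 (A² and the length scale cancel between numerator and denominator), P = [∫_{0}^{2.9} u^6·e^(-2·u) du] / [∫_{0}^{∞} u^6·e^(-2·u) du].
An antiderivative of u^6·e^(-2·u) is -(4·u^6 + 12·u^5 + 30·u^4 + 60·u^3 + 90·u^2 + 90·u + 45)·e^(-2·u)/8; evaluating from 0 to 2.9 gives ≈ 2.03405, while the full integral is 45/8.
Taking the ratio, P = 0.36161.

P ≈ 0.3616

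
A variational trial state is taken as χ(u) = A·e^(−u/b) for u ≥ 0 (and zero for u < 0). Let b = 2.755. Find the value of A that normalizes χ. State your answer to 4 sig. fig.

Require ∫ |χ|² du = 1 over the whole domain.
∫|χ|² du = A²·(b/2).
Setting this equal to 1 gives A² = 1/(b/2).
Plugging in b = 2.755 yields A = 0.85203.

A ≈ 0.8520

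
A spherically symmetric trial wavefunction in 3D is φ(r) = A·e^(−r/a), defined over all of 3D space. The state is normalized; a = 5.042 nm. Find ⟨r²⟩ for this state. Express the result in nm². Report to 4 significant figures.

⟨r^2⟩ ≈ 76.27 nm^2

The expectation value is the |φ|²-weighted average of r^2: ∫ r^2|φ|² 4πr² dr.
Recall ∫₀^∞ r^m e^(−r/β) dr = m!·β^(m+1), evaluating both integrals, ⟨r²⟩ = 3·a^2.
Putting a = 5.042 gives 76.265.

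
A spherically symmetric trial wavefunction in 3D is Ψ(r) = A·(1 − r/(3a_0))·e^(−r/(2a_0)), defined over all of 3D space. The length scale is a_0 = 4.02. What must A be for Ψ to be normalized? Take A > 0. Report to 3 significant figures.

We need A² ∫|f|² 4πr² dr = 1, taking the integral from 0 to ∞.
∫|Ψ|² 4πr² dr = A²·(8·π·a_0^3/3).
So A² = (8·π·a_0^3/3)^(−1).
Substituting a_0 = 4.02 gives A² = 0.001837, so A = 0.04286.

A ≈ 0.0429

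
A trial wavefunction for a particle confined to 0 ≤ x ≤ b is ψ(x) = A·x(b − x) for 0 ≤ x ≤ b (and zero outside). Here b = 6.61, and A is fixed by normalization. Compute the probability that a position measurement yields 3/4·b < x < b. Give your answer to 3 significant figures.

|ψ|² is the probability density, so P = ∫_{3/4·b}^{b} |ψ|² dx.
The normalization integral ∫|ψ|²dx over the whole domain equals b^5/30·A², and A² cancels in the ratio.
In terms of u = x/b (A² and the length scale cancel between numerator and denominator), P = [∫_{3/4}^{1} u^2·(1 - u)^2 du] / [∫_{0}^{1} u^2·(1 - u)^2 du].
Using ∫ u^2·(1 - u)^2 du = u^3·(6·u^2 - 15·u + 10)/30, the numerator is ≈ 0.0034505 and the denominator is 1/30.
The result is P = 53/512.

P ≈ 0.104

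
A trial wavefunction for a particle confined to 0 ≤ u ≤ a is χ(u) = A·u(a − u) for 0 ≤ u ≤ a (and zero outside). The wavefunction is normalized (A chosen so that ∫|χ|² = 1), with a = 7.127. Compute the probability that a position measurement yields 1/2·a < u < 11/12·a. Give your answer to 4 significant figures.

The probability is P = ∫ |χ|² du over [1/2·a, 11/12·a].
With A² fixed by ∫|χ|² = 1, i.e. A² = (a^5/30)^(−1), substitute and integrate.
Substituting t = u/a, A² and the length scale cancel in the ratio: P = ∫_{1/2}^{11/12} t^2·(1 - t)^2 dt / ∫_{0}^{1} t^2·(1 - t)^2 dt.
An antiderivative of t^2·(1 - t)^2 is t^3·(6·t^2 - 15·t + 10)/30; evaluating from 1/2 to 11/12 gives ≈ 0.0164971, while the full integral is 1/30.
This works out to P = 0.49491.

P ≈ 0.4949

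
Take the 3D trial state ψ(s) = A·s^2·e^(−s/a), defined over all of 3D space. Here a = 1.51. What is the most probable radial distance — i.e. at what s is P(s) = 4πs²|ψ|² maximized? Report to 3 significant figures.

s ≈ 4.53

Set d/ds [P(s) = 4πs²|ψ|²] = 0 and solve for s > 0.
This gives s = 3·a.
With a = 1.51, the most probable radial distance is 4.530.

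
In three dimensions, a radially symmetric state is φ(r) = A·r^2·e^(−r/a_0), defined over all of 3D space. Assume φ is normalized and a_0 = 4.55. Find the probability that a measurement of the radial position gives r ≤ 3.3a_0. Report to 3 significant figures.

P ≈ 0.489

With dV = 4πr²dr, the probability is ∫|φ|² dV over r ≤ 3.3a_0.
Normalization gives A² = 1/(45·π·a_0^7/2).
Substituting u = r/a_0, A², 4π and the length scale all cancel in the ratio: P = ∫_{0}^{3.3} u^6·e^(-2·u) du / ∫_{0}^{∞} u^6·e^(-2·u) du.
Using ∫ u^6·e^(-2·u) du = -(4·u^6 + 12·u^5 + 30·u^4 + 60·u^3 + 90·u^2 + 90·u + 45)·e^(-2·u)/8, the numerator is ≈ 2.7515 and the denominator is 45/8.
The region integral divided by the full integral gives P = 0.4892.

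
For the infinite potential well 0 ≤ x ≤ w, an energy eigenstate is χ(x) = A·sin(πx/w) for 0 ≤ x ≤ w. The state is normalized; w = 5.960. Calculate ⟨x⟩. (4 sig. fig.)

⟨x⟩ ≈ 2.980

⟨x⟩ = ∫ x |χ|² dx over the full domain.
Evaluating both integrals, ⟨x⟩ = w/2.
With w = 5.960, ⟨x⟩ = 2.9800.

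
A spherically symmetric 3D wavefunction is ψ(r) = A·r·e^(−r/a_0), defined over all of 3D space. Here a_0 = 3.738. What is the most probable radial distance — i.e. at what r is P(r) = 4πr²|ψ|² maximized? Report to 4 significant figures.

The maximum of P(r) = 4πr²|ψ|² occurs where its derivative vanishes.
This gives r = 2·a_0.
With a_0 = 3.738, the most probable radial distance is 7.4760.

r ≈ 7.476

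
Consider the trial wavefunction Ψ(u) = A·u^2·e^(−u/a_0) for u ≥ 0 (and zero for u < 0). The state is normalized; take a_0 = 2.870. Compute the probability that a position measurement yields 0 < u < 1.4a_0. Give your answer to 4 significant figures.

|Ψ|² is the probability density, so P = ∫_{0}^{1.4a_0} |Ψ|² du.
Since A² = 1/(3·a_0^5/4), this is the region integral divided by the full normalization integral.
In terms of t = u/a_0 (A² and the length scale cancel between numerator and denominator), P = [∫_{0}^{1.4} t^4·e^(-2·t) dt] / [∫_{0}^{∞} t^4·e^(-2·t) dt].
Using ∫ t^4·e^(-2·t) dt = -(t^4/2 + t^3 + 3·t^2/2 + 3·t/2 + 3/4)·e^(-2·t), the numerator is ≈ 0.114243 and the denominator is 3/4.
Taking the ratio, P = 0.15232.

P ≈ 0.1523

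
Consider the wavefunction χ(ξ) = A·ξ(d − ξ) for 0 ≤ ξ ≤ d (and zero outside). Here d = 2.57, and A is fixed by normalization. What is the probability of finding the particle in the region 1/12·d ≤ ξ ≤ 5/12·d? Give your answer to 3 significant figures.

The probability is P = ∫ |χ|² dξ over [1/12·d, 5/12·d].
Since A² = 1/(d^5/30), this is the region integral divided by the full normalization integral.
Let u = ξ/d; then A² and the length scale cancel, so P = ∫_{1/12}^{5/12} u^2·(1 - u)^2 du ÷ ∫_{0}^{1} u^2·(1 - u)^2 du.
With ∫ u^2·(1 - u)^2 du = u^3·(6·u^2 - 15·u + 10)/30 + C, the region integral is ≈ 0.011384 and the full one is 1/30.
Taking the ratio, P = 0.3415.

P ≈ 0.342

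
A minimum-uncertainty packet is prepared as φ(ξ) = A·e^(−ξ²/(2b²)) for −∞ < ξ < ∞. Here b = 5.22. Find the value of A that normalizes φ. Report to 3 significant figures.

A ≈ 0.329

The normalization condition is ∫|φ|² dξ = 1 from −∞ to ∞.
∫|φ|² dξ = A²·(√(π)·b).
So A² = (√(π)·b)^(−1).
Substituting b = 5.22 gives A² = 0.1081, so A = 0.3288.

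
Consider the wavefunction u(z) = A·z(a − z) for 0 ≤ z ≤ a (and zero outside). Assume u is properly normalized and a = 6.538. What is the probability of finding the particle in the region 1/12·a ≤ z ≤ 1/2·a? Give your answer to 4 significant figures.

P = ∫_{1/12·a}^{1/2·a} |u(z)|² dz.
The normalization integral ∫|u|²dz over the whole domain equals a^5/30·A², and A² cancels in the ratio.
Substituting t = z/a, A² and the length scale cancel in the ratio: P = ∫_{1/12}^{1/2} t^2·(1 - t)^2 dt / ∫_{0}^{1} t^2·(1 - t)^2 dt.
An antiderivative of t^2·(1 - t)^2 is t^3·(6·t^2 - 15·t + 10)/30; evaluating from 1/12 to 1/2 gives ≈ 0.0164971, while the full integral is 1/30.
Taking the ratio, P = 0.49491.

P ≈ 0.4949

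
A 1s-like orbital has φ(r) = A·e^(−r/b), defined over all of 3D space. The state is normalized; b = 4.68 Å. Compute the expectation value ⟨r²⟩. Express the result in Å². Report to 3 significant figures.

⟨r^2⟩ ≈ 65.7 Å^2

By definition ⟨r²⟩ = ∫ r^2 |φ(r)|² 4πr² dr.
With ∫₀^∞ r^4 e^(−αr) dr = 4!/α^5, the ratio of the moment integral to the normalization integral gives ⟨r²⟩ = 3·b^2.
With b = 4.68, ⟨r^2⟩ = 65.71.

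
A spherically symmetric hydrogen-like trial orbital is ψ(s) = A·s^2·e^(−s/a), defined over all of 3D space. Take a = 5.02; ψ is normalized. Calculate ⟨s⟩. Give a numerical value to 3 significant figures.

The expectation value is the |ψ|²-weighted average of s: ∫ s|ψ|² 4πs² ds.
With ∫₀^∞ s^7 e^(−αs) ds = 7!/α^8, since the A² factors cancel between numerator and denominator, ⟨s⟩ = 7·a/2.
With a = 5.02, ⟨s⟩ = 17.57.

⟨s⟩ ≈ 17.6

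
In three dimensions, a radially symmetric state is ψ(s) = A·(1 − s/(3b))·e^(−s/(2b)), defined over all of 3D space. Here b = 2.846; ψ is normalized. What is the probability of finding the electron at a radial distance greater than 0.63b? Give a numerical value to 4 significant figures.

P ≈ 0.9434

Integrate the radial probability density 4πs²|ψ|² over s > 0.63b.
A² is fixed by ∫₀^∞ 4πs²|ψ|² ds = 1, i.e. A² = (8·π·b^3/3)^(−1).
In terms of u = s/b (A², 4π and the length scale all cancel between numerator and denominator), P = [∫_{0.63}^{∞} u^2·(1 - u/3)^2·e^(-u) du] / [∫_{0}^{∞} u^2·(1 - u/3)^2·e^(-u) du].
An antiderivative of u^2·(1 - u/3)^2·e^(-u) is (-u^4 + 2·u^3 - 3·u^2 - 6·u - 6)·e^(-u)/9; evaluating from 0.63 to ∞ gives ≈ 0.628940, while the full integral is 2/3.
The region integral divided by the full integral gives P = 0.94341.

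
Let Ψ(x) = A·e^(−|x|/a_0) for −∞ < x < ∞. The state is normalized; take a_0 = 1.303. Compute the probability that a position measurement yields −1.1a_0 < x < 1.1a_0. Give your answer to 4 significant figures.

P = ∫_{−1.1a_0}^{1.1a_0} |Ψ(x)|² dx.
With A² fixed by ∫|Ψ|² = 1, i.e. A² = (a_0)^(−1), substitute and integrate.
Both integrals are even about x = 0, so only the x ≥ 0 halves are needed (the factors of 2 cancel). In terms of u = x/a_0 (A² and the length scale cancel between numerator and denominator), P = [∫_{0}^{1.1} e^(-2·u) du] / [∫_{0}^{∞} e^(-2·u) du].
Using ∫ e^(-2·u) du = -e^(-2·u)/2, the numerator is 1/2 - e^(-11/5)/2 and the denominator is 1/2.
The result is P = 0.88920.

P ≈ 0.8892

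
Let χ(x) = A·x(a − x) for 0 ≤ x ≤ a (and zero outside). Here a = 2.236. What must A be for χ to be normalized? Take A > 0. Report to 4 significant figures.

A ≈ 0.7326

Normalization requires ∫|χ|² dx = 1, integrated from 0 to a.
Expanding the polynomial and integrating term by term, ∫|χ|² dx = A²·(a^5/30).
Hence A² = 1/[a^5/30].
With a = 2.236: A² = 0.53674 and A = 0.73262.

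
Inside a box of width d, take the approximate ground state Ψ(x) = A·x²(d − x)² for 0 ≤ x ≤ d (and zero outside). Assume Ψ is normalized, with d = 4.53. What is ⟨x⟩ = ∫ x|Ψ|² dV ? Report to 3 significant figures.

⟨x⟩ ≈ 2.27

⟨x⟩ = ∫ x |Ψ|² dx over the full domain.
Expanding the polynomial and integrating term by term, since the A² factors cancel between numerator and denominator, ⟨x⟩ = d/2.
With d = 4.53, ⟨x⟩ = 2.265.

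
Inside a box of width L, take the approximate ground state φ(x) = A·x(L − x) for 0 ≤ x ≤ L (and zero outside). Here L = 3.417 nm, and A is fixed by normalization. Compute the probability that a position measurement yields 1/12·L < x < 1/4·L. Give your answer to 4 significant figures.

The probability is P = ∫ |φ|² dx over [1/12·L, 1/4·L].
With A² fixed by ∫|φ|² = 1, i.e. A² = (L^5/30)^(−1), substitute and integrate.
Let u = x/L; then A² and the length scale cancel, so P = ∫_{1/12}^{1/4} u^2·(1 - u)^2 du ÷ ∫_{0}^{1} u^2·(1 - u)^2 du.
With ∫ u^2·(1 - u)^2 du = u^3·(6·u^2 - 15·u + 10)/30 + C, the region integral is ≈ 0.00328093 and the full one is 1/30.
Evaluating gives P = 0.098428.

P ≈ 0.09843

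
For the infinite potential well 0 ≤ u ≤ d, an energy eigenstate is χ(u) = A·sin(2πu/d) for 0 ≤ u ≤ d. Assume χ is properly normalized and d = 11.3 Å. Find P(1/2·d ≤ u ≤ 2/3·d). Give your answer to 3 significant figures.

P ≈ 0.0978

The probability is P = ∫ |χ|² du over [1/2·d, 2/3·d].
Since A² = 1/(d/2), this is the region integral divided by the full normalization integral.
In terms of t = u/d (A² and the length scale cancel between numerator and denominator), P = [∫_{1/2}^{2/3} sin(2·π·t)^2 dt] / [∫_{0}^{1} sin(2·π·t)^2 dt].
An antiderivative of sin(2·π·t)^2 is t/2 - sin(4·π·t)/(8·π); evaluating from 1/2 to 2/3 gives -√(3)/(16·π) + 1/12, while the full integral is 1/2.
Taking the ratio, P = (-√(3)/8 + π/6)/π.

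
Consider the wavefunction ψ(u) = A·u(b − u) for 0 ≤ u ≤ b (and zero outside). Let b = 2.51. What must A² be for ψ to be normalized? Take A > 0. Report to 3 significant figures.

A^2 ≈ 0.301

The normalization condition is ∫|ψ|² du = 1 from 0 to b.
Expanding the polynomial and integrating term by term, the integral (without the A² prefactor) comes out to b^5/30.
With b = 2.51: A² = 0.3011 and A = 0.5488.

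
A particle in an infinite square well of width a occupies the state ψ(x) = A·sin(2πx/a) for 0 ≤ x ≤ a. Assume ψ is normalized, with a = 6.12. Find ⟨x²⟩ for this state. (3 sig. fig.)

The expectation value is the |ψ|²-weighted average of x^2: ∫ x^2|ψ|² dx.
The ratio of the moment integral to the normalization integral gives ⟨x²⟩ = -a^2/(8·π^2) + a^2/3.
With a = 6.12, ⟨x^2⟩ = 12.01.

⟨x^2⟩ ≈ 12.0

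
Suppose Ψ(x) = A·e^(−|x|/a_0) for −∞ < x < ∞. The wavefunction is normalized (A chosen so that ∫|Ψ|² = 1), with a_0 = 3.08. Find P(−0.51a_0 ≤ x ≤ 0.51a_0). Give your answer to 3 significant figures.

P ≈ 0.639

P = ∫_{−0.51a_0}^{0.51a_0} |Ψ(x)|² dx.
With A² fixed by ∫|Ψ|² = 1, i.e. A² = (a_0)^(−1), substitute and integrate.
By symmetry take twice the x ≥ 0 contribution in numerator and denominator; the 2's cancel. Substituting u = x/a_0, A² and the length scale cancel in the ratio: P = ∫_{0}^{0.51} e^(-2·u) du / ∫_{0}^{∞} e^(-2·u) du.
Using ∫ e^(-2·u) du = -e^(-2·u)/2, the numerator is 1/2 - e^(-51/50)/2 and the denominator is 1/2.
The result is P = 0.6394.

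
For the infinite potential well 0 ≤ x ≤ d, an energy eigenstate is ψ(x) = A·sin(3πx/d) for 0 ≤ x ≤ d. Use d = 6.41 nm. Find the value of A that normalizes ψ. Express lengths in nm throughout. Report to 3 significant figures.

Require ∫ |ψ|² dx = 1 over the whole domain.
With ∫₀^d sin²(nπx/d) dx = d/2, with ψ = A·sin(3πx/d), the integral evaluates to A²·[d/2].
Plugging in d = 6.41 yields A = 0.5586.

A ≈ 0.559 nm^(-1/2)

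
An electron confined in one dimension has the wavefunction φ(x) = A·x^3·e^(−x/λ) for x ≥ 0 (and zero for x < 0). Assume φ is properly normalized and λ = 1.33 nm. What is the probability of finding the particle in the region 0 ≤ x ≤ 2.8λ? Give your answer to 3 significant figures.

P = ∫_{0}^{2.8λ} |φ(x)|² dx.
The normalization integral ∫|φ|²dx over the whole domain equals 45·λ^7/8·A², and A² cancels in the ratio.
Let u = x/λ; then A² and the length scale cancel, so P = ∫_{0}^{2.8} u^6·e^(-2·u) du ÷ ∫_{0}^{∞} u^6·e^(-2·u) du.
With ∫ u^6·e^(-2·u) du = -(4·u^6 + 12·u^5 + 30·u^4 + 60·u^3 + 90·u^2 + 90·u + 45)·e^(-2·u)/8 + C, the region integral is ≈ 1.8548 and the full one is 45/8.
Taking the ratio, P = 0.3297.

P ≈ 0.330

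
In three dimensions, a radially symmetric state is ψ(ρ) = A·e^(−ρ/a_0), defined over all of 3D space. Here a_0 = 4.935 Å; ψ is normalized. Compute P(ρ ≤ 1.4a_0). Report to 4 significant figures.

P = ∫ |ψ|² 4πρ² dρ over ρ ≤ 1.4a_0.
A² is fixed by ∫₀^∞ 4πρ²|ψ|² dρ = 1, i.e. A² = (π·a_0^3)^(−1).
In terms of u = ρ/a_0 (A², 4π and the length scale all cancel between numerator and denominator), P = [∫_{0}^{1.4} u^2·e^(-2·u) du] / [∫_{0}^{∞} u^2·e^(-2·u) du].
An antiderivative of u^2·e^(-2·u) is -(2·u^2 + 2·u + 1)·e^(-2·u)/4; evaluating from 0 to 1.4 gives 1/4 - 193·e^(-14/5)/100, while the full integral is 1/4.
The region integral divided by the full integral gives P = 0.53055.

P ≈ 0.5305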